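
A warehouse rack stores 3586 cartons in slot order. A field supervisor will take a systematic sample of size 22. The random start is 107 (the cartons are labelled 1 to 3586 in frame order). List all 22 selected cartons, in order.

107, 270, 433, 596, 759, 922, 1085, 1248, 1411, 1574, 1737, 1900, 2063, 2226, 2389, 2552, 2715, 2878, 3041, 3204, 3367, 3530

k = N/n = 3586/22 = 163
carton 1: 107
carton 2: 107 + 163 = 270
carton 3: 270 + 163 = 433
carton 4: 433 + 163 = 596
carton 5: 596 + 163 = 759
carton 6: 759 + 163 = 922
carton 7: 922 + 163 = 1085
carton 8: 1085 + 163 = 1248
carton 9: 1248 + 163 = 1411
carton 10: 1411 + 163 = 1574
carton 11: 1574 + 163 = 1737
carton 12: 1737 + 163 = 1900
carton 13: 1900 + 163 = 2063
carton 14: 2063 + 163 = 2226
carton 15: 2226 + 163 = 2389
carton 16: 2389 + 163 = 2552
carton 17: 2552 + 163 = 2715
carton 18: 2715 + 163 = 2878
carton 19: 2878 + 163 = 3041
carton 20: 3041 + 163 = 3204
carton 21: 3204 + 163 = 3367
carton 22: 3367 + 163 = 3530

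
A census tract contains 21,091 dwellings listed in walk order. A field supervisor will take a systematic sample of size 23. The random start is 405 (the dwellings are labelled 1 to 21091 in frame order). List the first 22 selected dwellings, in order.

k = N/n = 21091/23 = 917
dwelling 1: 405
dwelling 2: 405 + 917 = 1322
dwelling 3: 1322 + 917 = 2239
dwelling 4: 2239 + 917 = 3156
dwelling 5: 3156 + 917 = 4073
dwelling 6: 4073 + 917 = 4990
dwelling 7: 4990 + 917 = 5907
dwelling 8: 5907 + 917 = 6824
dwelling 9: 6824 + 917 = 7741
dwelling 10: 7741 + 917 = 8658
dwelling 11: 8658 + 917 = 9575
dwelling 12: 9575 + 917 = 10492
dwelling 13: 10492 + 917 = 11409
dwelling 14: 11409 + 917 = 12326
dwelling 15: 12326 + 917 = 13243
dwelling 16: 13243 + 917 = 14160
dwelling 17: 14160 + 917 = 15077
dwelling 18: 15077 + 917 = 15994
dwelling 19: 15994 + 917 = 16911
dwelling 20: 16911 + 917 = 17828
dwelling 21: 17828 + 917 = 18745
dwelling 22: 18745 + 917 = 19662

405, 1322, 2239, 3156, 4073, 4990, 5907, 6824, 7741, 8658, 9575, 10492, 11409, 12326, 13243, 14160, 15077, 15994, 16911, 17828, 18745, 19662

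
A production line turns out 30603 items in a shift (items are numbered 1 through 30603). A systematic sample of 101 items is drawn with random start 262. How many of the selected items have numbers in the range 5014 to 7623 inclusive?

k = 30603/101 = 303
First selection ≥ 5014: 262 + ⌈(5014−262)/303⌉·303 = 262 + 16×303 = 5110
Last selection ≤ 7623: 262 + ⌊(7623−262)/303⌋·303 = 262 + 24×303 = 7534
Count = 24 − 16 + 1 = 9

9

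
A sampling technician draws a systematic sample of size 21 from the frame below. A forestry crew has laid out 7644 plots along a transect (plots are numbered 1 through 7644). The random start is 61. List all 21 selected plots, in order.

61, 425, 789, 1153, 1517, 1881, 2245, 2609, 2973, 3337, 3701, 4065, 4429, 4793, 5157, 5521, 5885, 6249, 6613, 6977, 7341

k = N/n = 7644/21 = 364
plot 1: 61
plot 2: 61 + 364 = 425
plot 3: 425 + 364 = 789
plot 4: 789 + 364 = 1153
plot 5: 1153 + 364 = 1517
plot 6: 1517 + 364 = 1881
plot 7: 1881 + 364 = 2245
plot 8: 2245 + 364 = 2609
plot 9: 2609 + 364 = 2973
plot 10: 2973 + 364 = 3337
plot 11: 3337 + 364 = 3701
plot 12: 3701 + 364 = 4065
plot 13: 4065 + 364 = 4429
plot 14: 4429 + 364 = 4793
plot 15: 4793 + 364 = 5157
plot 16: 5157 + 364 = 5521
plot 17: 5521 + 364 = 5885
plot 18: 5885 + 364 = 6249
plot 19: 6249 + 364 = 6613
plot 20: 6613 + 364 = 6977
plot 21: 6977 + 364 = 7341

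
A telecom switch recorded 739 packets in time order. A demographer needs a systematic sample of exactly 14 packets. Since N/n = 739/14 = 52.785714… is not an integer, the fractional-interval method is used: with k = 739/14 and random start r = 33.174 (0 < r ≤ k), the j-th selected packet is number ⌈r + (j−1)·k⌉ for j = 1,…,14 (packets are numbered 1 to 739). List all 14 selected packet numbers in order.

j=1: r + 0k = 33.174 → ⌈·⌉ = 34
j=2: r + 1k = 85.959714… → ⌈·⌉ = 86
j=3: r + 2k = 138.745428… → ⌈·⌉ = 139
j=4: r + 3k = 191.531142… → ⌈·⌉ = 192
j=5: r + 4k = 244.316857… → ⌈·⌉ = 245
j=6: r + 5k = 297.102571… → ⌈·⌉ = 298
j=7: r + 6k = 349.888285… → ⌈·⌉ = 350
j=8: r + 7k = 402.674 → ⌈·⌉ = 403
j=9: r + 8k = 455.459714… → ⌈·⌉ = 456
j=10: r + 9k = 508.245428… → ⌈·⌉ = 509
j=11: r + 10k = 561.031142… → ⌈·⌉ = 562
j=12: r + 11k = 613.816857… → ⌈·⌉ = 614
j=13: r + 12k = 666.602571… → ⌈·⌉ = 667
j=14: r + 13k = 719.388285… → ⌈·⌉ = 720

34, 86, 139, 192, 245, 298, 350, 403, 456, 509, 562, 614, 667, 720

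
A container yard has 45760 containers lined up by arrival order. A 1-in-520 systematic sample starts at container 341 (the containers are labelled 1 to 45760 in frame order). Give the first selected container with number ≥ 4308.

k = 520
Steps past start: ⌈(4308 − 341)/520⌉ = ⌈3967/520⌉ = 8
Selected container: 341 + 8×520 = 4501

4501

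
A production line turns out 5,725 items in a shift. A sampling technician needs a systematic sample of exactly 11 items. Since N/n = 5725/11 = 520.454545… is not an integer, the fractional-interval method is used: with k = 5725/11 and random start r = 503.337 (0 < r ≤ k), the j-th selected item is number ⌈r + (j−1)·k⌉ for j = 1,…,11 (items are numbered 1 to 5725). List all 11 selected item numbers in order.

j=1: r + 0k = 503.337 → ⌈·⌉ = 504
j=2: r + 1k = 1023.791545… → ⌈·⌉ = 1024
j=3: r + 2k = 1544.246090… → ⌈·⌉ = 1545
j=4: r + 3k = 2064.700636… → ⌈·⌉ = 2065
j=5: r + 4k = 2585.155181… → ⌈·⌉ = 2586
j=6: r + 5k = 3105.609727… → ⌈·⌉ = 3106
j=7: r + 6k = 3626.064272… → ⌈·⌉ = 3627
j=8: r + 7k = 4146.518818… → ⌈·⌉ = 4147
j=9: r + 8k = 4666.973363… → ⌈·⌉ = 4667
j=10: r + 9k = 5187.427909… → ⌈·⌉ = 5188
j=11: r + 10k = 5707.882454… → ⌈·⌉ = 5708

504, 1024, 1545, 2065, 2586, 3106, 3627, 4147, 4667, 5188, 5708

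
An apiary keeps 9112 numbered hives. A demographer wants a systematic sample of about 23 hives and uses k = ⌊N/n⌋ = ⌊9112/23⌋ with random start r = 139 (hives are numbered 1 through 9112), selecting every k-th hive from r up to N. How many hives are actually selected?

k = ⌊9112/23⌋ = 396
Achieved size = ⌊(9112 − 139)/396⌋ + 1 = ⌊8973/396⌋ + 1 = 22 + 1 = 23
(last selection: 139 + 22×396 = 8851 ≤ 9112; next would be 9247 > 9112)

23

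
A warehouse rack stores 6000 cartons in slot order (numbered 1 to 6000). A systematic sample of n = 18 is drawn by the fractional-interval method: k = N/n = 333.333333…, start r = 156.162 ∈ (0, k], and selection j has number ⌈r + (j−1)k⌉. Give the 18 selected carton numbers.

j=1: r + 0k = 156.162 → ⌈·⌉ = 157
j=2: r + 1k = 489.495333… → ⌈·⌉ = 490
j=3: r + 2k = 822.828666… → ⌈·⌉ = 823
j=4: r + 3k = 1156.162 → ⌈·⌉ = 1157
j=5: r + 4k = 1489.495333… → ⌈·⌉ = 1490
j=6: r + 5k = 1822.828666… → ⌈·⌉ = 1823
j=7: r + 6k = 2156.162 → ⌈·⌉ = 2157
j=8: r + 7k = 2489.495333… → ⌈·⌉ = 2490
j=9: r + 8k = 2822.828666… → ⌈·⌉ = 2823
j=10: r + 9k = 3156.162 → ⌈·⌉ = 3157
j=11: r + 10k = 3489.495333… → ⌈·⌉ = 3490
j=12: r + 11k = 3822.828666… → ⌈·⌉ = 3823
j=13: r + 12k = 4156.162 → ⌈·⌉ = 4157
j=14: r + 13k = 4489.495333… → ⌈·⌉ = 4490
j=15: r + 14k = 4822.828666… → ⌈·⌉ = 4823
j=16: r + 15k = 5156.162 → ⌈·⌉ = 5157
j=17: r + 16k = 5489.495333… → ⌈·⌉ = 5490
j=18: r + 17k = 5822.828666… → ⌈·⌉ = 5823

157, 490, 823, 1157, 1490, 1823, 2157, 2490, 2823, 3157, 3490, 3823, 4157, 4490, 4823, 5157, 5490, 5823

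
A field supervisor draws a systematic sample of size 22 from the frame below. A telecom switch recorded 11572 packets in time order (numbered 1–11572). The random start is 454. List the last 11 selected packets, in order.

6240, 6766, 7292, 7818, 8344, 8870, 9396, 9922, 10448, 10974, 11500

k = N/n = 11572/22 = 526
12th selection = 454 + 11×526 = 6240
13th: 6240 + 526 = 6766
14th: 6766 + 526 = 7292
15th: 7292 + 526 = 7818
16th: 7818 + 526 = 8344
17th: 8344 + 526 = 8870
18th: 8870 + 526 = 9396
19th: 9396 + 526 = 9922
20th: 9922 + 526 = 10448
21st: 10448 + 526 = 10974
22nd: 10974 + 526 = 11500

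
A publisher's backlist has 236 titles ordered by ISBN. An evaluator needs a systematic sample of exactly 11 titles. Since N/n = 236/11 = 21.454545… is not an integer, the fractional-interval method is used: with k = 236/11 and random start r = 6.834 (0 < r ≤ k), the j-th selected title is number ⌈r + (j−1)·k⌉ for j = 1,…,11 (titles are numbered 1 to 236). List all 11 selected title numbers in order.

7, 29, 50, 72, 93, 115, 136, 158, 179, 200, 222

j=1: r + 0k = 6.834 → ⌈·⌉ = 7
j=2: r + 1k = 28.288545… → ⌈·⌉ = 29
j=3: r + 2k = 49.743090… → ⌈·⌉ = 50
j=4: r + 3k = 71.197636… → ⌈·⌉ = 72
j=5: r + 4k = 92.652181… → ⌈·⌉ = 93
j=6: r + 5k = 114.106727… → ⌈·⌉ = 115
j=7: r + 6k = 135.561272… → ⌈·⌉ = 136
j=8: r + 7k = 157.015818… → ⌈·⌉ = 158
j=9: r + 8k = 178.470363… → ⌈·⌉ = 179
j=10: r + 9k = 199.924909… → ⌈·⌉ = 200
j=11: r + 10k = 221.379454… → ⌈·⌉ = 222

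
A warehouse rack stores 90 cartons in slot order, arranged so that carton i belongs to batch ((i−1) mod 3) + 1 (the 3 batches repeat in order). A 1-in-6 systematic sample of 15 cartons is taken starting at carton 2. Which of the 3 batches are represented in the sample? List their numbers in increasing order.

2

Consecutive selections differ by k = 6, so their batch numbers differ by 6 mod 3 = 0.
gcd(6, 3) = 3, so the sample visits 3/3 = 1 distinct residues mod 3.
Start 2 is batch 2; the batches hit are 2.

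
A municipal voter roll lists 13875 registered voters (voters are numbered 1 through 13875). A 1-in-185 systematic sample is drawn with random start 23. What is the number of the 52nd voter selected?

9458

k = 185
52nd selection = r + (52−1)·k = 23 + 51×185 = 23 + 9435 = 9458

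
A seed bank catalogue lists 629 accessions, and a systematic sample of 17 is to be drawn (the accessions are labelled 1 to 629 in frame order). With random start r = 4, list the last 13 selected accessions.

k = N/n = 629/17 = 37
5th selection = 4 + 4×37 = 152
6th: 152 + 37 = 189
7th: 189 + 37 = 226
8th: 226 + 37 = 263
9th: 263 + 37 = 300
10th: 300 + 37 = 337
11th: 337 + 37 = 374
12th: 374 + 37 = 411
13th: 411 + 37 = 448
14th: 448 + 37 = 485
15th: 485 + 37 = 522
16th: 522 + 37 = 559
17th: 559 + 37 = 596

152, 189, 226, 263, 300, 337, 374, 411, 448, 485, 522, 559, 596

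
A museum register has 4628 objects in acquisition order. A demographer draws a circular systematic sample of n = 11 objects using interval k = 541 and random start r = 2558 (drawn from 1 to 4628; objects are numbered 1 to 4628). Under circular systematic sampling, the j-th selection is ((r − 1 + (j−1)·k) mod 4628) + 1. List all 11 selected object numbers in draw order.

Selection 1: 2558
Selection 2: 2558 + 541 = 3099
Selection 3: 3099 + 541 = 3640
Selection 4: 3640 + 541 = 4181
Selection 5: 4181 + 541 = 4722 → 4722 − 4628 = 94
Selection 6: 94 + 541 = 635
Selection 7: 635 + 541 = 1176
Selection 8: 1176 + 541 = 1717
Selection 9: 1717 + 541 = 2258
Selection 10: 2258 + 541 = 2799
Selection 11: 2799 + 541 = 3340

2558, 3099, 3640, 4181, 94, 635, 1176, 1717, 2258, 2799, 3340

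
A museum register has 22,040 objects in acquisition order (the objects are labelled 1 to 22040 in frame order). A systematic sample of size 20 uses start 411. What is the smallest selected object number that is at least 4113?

4819

k = 22040/20 = 1102
Steps past start: ⌈(4113 − 411)/1102⌉ = ⌈3702/1102⌉ = 4
Selected object: 411 + 4×1102 = 4819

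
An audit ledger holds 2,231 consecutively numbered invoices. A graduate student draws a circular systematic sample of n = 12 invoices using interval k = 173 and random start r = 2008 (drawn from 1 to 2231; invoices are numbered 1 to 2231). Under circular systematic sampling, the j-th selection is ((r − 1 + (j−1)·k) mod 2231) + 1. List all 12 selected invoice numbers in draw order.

Selection 1: 2008
Selection 2: 2008 + 173 = 2181
Selection 3: 2181 + 173 = 2354 → 2354 − 2231 = 123
Selection 4: 123 + 173 = 296
Selection 5: 296 + 173 = 469
Selection 6: 469 + 173 = 642
Selection 7: 642 + 173 = 815
Selection 8: 815 + 173 = 988
Selection 9: 988 + 173 = 1161
Selection 10: 1161 + 173 = 1334
Selection 11: 1334 + 173 = 1507
Selection 12: 1507 + 173 = 1680

2008, 2181, 123, 296, 469, 642, 815, 988, 1161, 1334, 1507, 1680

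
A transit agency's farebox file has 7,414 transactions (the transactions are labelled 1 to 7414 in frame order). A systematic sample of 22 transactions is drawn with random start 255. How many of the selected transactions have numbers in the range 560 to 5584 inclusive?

k = 7414/22 = 337
First selection ≥ 560: 255 + ⌈(560−255)/337⌉·337 = 255 + 1×337 = 592
Last selection ≤ 5584: 255 + ⌊(5584−255)/337⌋·337 = 255 + 15×337 = 5310
Count = 15 − 1 + 1 = 15

15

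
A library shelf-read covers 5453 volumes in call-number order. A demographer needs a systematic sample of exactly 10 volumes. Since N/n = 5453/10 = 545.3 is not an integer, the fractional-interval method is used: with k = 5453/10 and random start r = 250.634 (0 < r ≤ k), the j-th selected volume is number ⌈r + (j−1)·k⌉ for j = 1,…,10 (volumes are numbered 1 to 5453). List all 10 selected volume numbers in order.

j=1: r + 0k = 250.634 → ⌈·⌉ = 251
j=2: r + 1k = 795.934 → ⌈·⌉ = 796
j=3: r + 2k = 1341.234 → ⌈·⌉ = 1342
j=4: r + 3k = 1886.534 → ⌈·⌉ = 1887
j=5: r + 4k = 2431.834 → ⌈·⌉ = 2432
j=6: r + 5k = 2977.134 → ⌈·⌉ = 2978
j=7: r + 6k = 3522.434 → ⌈·⌉ = 3523
j=8: r + 7k = 4067.734 → ⌈·⌉ = 4068
j=9: r + 8k = 4613.034 → ⌈·⌉ = 4614
j=10: r + 9k = 5158.334 → ⌈·⌉ = 5159

251, 796, 1342, 1887, 2432, 2978, 3523, 4068, 4614, 5159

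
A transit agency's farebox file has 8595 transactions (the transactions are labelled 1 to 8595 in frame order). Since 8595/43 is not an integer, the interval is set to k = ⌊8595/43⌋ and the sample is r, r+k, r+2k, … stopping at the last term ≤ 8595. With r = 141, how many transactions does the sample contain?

43

k = ⌊8595/43⌋ = 199
Achieved size = ⌊(8595 − 141)/199⌋ + 1 = ⌊8454/199⌋ + 1 = 42 + 1 = 43
(last selection: 141 + 42×199 = 8499 ≤ 8595; next would be 8698 > 8595)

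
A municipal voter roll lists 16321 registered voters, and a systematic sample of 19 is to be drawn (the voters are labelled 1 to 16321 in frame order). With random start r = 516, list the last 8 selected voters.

9965, 10824, 11683, 12542, 13401, 14260, 15119, 15978

k = N/n = 16321/19 = 859
12th selection = 516 + 11×859 = 9965
13th: 9965 + 859 = 10824
14th: 10824 + 859 = 11683
15th: 11683 + 859 = 12542
16th: 12542 + 859 = 13401
17th: 13401 + 859 = 14260
18th: 14260 + 859 = 15119
19th: 15119 + 859 = 15978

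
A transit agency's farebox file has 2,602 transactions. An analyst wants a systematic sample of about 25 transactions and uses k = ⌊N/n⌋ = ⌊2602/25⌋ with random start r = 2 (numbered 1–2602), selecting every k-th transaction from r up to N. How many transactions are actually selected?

26

k = ⌊2602/25⌋ = 104
Achieved size = ⌊(2602 − 2)/104⌋ + 1 = ⌊2600/104⌋ + 1 = 25 + 1 = 26
(last selection: 2 + 25×104 = 2602 ≤ 2602; next would be 2706 > 2602)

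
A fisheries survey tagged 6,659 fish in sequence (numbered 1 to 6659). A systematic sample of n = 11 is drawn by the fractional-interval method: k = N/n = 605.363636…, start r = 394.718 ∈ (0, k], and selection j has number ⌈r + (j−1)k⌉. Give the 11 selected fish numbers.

j=1: r + 0k = 394.718 → ⌈·⌉ = 395
j=2: r + 1k = 1000.081636… → ⌈·⌉ = 1001
j=3: r + 2k = 1605.445272… → ⌈·⌉ = 1606
j=4: r + 3k = 2210.808909… → ⌈·⌉ = 2211
j=5: r + 4k = 2816.172545… → ⌈·⌉ = 2817
j=6: r + 5k = 3421.536181… → ⌈·⌉ = 3422
j=7: r + 6k = 4026.899818… → ⌈·⌉ = 4027
j=8: r + 7k = 4632.263454… → ⌈·⌉ = 4633
j=9: r + 8k = 5237.627090… → ⌈·⌉ = 5238
j=10: r + 9k = 5842.990727… → ⌈·⌉ = 5843
j=11: r + 10k = 6448.354363… → ⌈·⌉ = 6449

395, 1001, 1606, 2211, 2817, 3422, 4027, 4633, 5238, 5843, 6449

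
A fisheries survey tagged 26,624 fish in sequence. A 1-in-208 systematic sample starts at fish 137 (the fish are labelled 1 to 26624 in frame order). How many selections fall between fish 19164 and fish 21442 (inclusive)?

k = 208
First selection ≥ 19164: 137 + ⌈(19164−137)/208⌉·208 = 137 + 92×208 = 19273
Last selection ≤ 21442: 137 + ⌊(21442−137)/208⌋·208 = 137 + 102×208 = 21353
Count = 102 − 92 + 1 = 11

11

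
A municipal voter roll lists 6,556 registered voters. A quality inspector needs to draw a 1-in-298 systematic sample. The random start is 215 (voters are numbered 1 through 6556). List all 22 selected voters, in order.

215, 513, 811, 1109, 1407, 1705, 2003, 2301, 2599, 2897, 3195, 3493, 3791, 4089, 4387, 4685, 4983, 5281, 5579, 5877, 6175, 6473

voter 1: 215
voter 2: 215 + 298 = 513
voter 3: 513 + 298 = 811
voter 4: 811 + 298 = 1109
voter 5: 1109 + 298 = 1407
voter 6: 1407 + 298 = 1705
voter 7: 1705 + 298 = 2003
voter 8: 2003 + 298 = 2301
voter 9: 2301 + 298 = 2599
voter 10: 2599 + 298 = 2897
voter 11: 2897 + 298 = 3195
voter 12: 3195 + 298 = 3493
voter 13: 3493 + 298 = 3791
voter 14: 3791 + 298 = 4089
voter 15: 4089 + 298 = 4387
voter 16: 4387 + 298 = 4685
voter 17: 4685 + 298 = 4983
voter 18: 4983 + 298 = 5281
voter 19: 5281 + 298 = 5579
voter 20: 5579 + 298 = 5877
voter 21: 5877 + 298 = 6175
voter 22: 6175 + 298 = 6473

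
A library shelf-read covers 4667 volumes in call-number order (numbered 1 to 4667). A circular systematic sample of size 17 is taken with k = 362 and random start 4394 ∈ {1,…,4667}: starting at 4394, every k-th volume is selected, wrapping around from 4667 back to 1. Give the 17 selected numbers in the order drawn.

Selection 1: 4394
Selection 2: 4394 + 362 = 4756 → 4756 − 4667 = 89
Selection 3: 89 + 362 = 451
Selection 4: 451 + 362 = 813
Selection 5: 813 + 362 = 1175
Selection 6: 1175 + 362 = 1537
Selection 7: 1537 + 362 = 1899
Selection 8: 1899 + 362 = 2261
Selection 9: 2261 + 362 = 2623
Selection 10: 2623 + 362 = 2985
Selection 11: 2985 + 362 = 3347
Selection 12: 3347 + 362 = 3709
Selection 13: 3709 + 362 = 4071
Selection 14: 4071 + 362 = 4433
Selection 15: 4433 + 362 = 4795 → 4795 − 4667 = 128
Selection 16: 128 + 362 = 490
Selection 17: 490 + 362 = 852

4394, 89, 451, 813, 1175, 1537, 1899, 2261, 2623, 2985, 3347, 3709, 4071, 4433, 128, 490, 852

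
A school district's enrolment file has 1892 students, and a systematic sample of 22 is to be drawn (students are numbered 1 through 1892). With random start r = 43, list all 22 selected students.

k = N/n = 1892/22 = 86
student 1: 43
student 2: 43 + 86 = 129
student 3: 129 + 86 = 215
student 4: 215 + 86 = 301
student 5: 301 + 86 = 387
student 6: 387 + 86 = 473
student 7: 473 + 86 = 559
student 8: 559 + 86 = 645
student 9: 645 + 86 = 731
student 10: 731 + 86 = 817
student 11: 817 + 86 = 903
student 12: 903 + 86 = 989
student 13: 989 + 86 = 1075
student 14: 1075 + 86 = 1161
student 15: 1161 + 86 = 1247
student 16: 1247 + 86 = 1333
student 17: 1333 + 86 = 1419
student 18: 1419 + 86 = 1505
student 19: 1505 + 86 = 1591
student 20: 1591 + 86 = 1677
student 21: 1677 + 86 = 1763
student 22: 1763 + 86 = 1849

43, 129, 215, 301, 387, 473, 559, 645, 731, 817, 903, 989, 1075, 1161, 1247, 1333, 1419, 1505, 1591, 1677, 1763, 1849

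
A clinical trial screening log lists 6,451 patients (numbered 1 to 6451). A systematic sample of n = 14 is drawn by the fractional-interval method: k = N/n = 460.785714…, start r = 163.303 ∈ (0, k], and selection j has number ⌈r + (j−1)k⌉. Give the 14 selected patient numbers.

j=1: r + 0k = 163.303 → ⌈·⌉ = 164
j=2: r + 1k = 624.088714… → ⌈·⌉ = 625
j=3: r + 2k = 1084.874428… → ⌈·⌉ = 1085
j=4: r + 3k = 1545.660142… → ⌈·⌉ = 1546
j=5: r + 4k = 2006.445857… → ⌈·⌉ = 2007
j=6: r + 5k = 2467.231571… → ⌈·⌉ = 2468
j=7: r + 6k = 2928.017285… → ⌈·⌉ = 2929
j=8: r + 7k = 3388.803 → ⌈·⌉ = 3389
j=9: r + 8k = 3849.588714… → ⌈·⌉ = 3850
j=10: r + 9k = 4310.374428… → ⌈·⌉ = 4311
j=11: r + 10k = 4771.160142… → ⌈·⌉ = 4772
j=12: r + 11k = 5231.945857… → ⌈·⌉ = 5232
j=13: r + 12k = 5692.731571… → ⌈·⌉ = 5693
j=14: r + 13k = 6153.517285… → ⌈·⌉ = 6154

164, 625, 1085, 1546, 2007, 2468, 2929, 3389, 3850, 4311, 4772, 5232, 5693, 6154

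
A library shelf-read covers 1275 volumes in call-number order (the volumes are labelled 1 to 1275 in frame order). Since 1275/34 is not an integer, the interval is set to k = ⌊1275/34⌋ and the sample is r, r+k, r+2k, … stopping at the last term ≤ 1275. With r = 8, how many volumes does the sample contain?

35

k = ⌊1275/34⌋ = 37
Achieved size = ⌊(1275 − 8)/37⌋ + 1 = ⌊1267/37⌋ + 1 = 34 + 1 = 35
(last selection: 8 + 34×37 = 1266 ≤ 1275; next would be 1303 > 1275)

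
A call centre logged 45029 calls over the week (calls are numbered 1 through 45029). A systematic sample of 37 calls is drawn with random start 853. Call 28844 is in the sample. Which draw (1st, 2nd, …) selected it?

k = 45029/37 = 1217
position = (28844 − 853)/1217 + 1 = 27991/1217 + 1 = 23 + 1 = 24

24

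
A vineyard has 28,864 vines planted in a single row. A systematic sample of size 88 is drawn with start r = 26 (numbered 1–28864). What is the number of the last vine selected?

k = 28864/88 = 328
88th selection = r + (88−1)·k = 26 + 87×328 = 26 + 28536 = 28562

28562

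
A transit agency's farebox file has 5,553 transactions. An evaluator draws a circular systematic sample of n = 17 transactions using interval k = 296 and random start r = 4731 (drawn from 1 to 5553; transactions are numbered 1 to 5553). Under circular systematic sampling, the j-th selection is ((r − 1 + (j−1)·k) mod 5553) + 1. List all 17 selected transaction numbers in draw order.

4731, 5027, 5323, 66, 362, 658, 954, 1250, 1546, 1842, 2138, 2434, 2730, 3026, 3322, 3618, 3914

Selection 1: 4731
Selection 2: 4731 + 296 = 5027
Selection 3: 5027 + 296 = 5323
Selection 4: 5323 + 296 = 5619 → 5619 − 5553 = 66
Selection 5: 66 + 296 = 362
Selection 6: 362 + 296 = 658
Selection 7: 658 + 296 = 954
Selection 8: 954 + 296 = 1250
Selection 9: 1250 + 296 = 1546
Selection 10: 1546 + 296 = 1842
Selection 11: 1842 + 296 = 2138
Selection 12: 2138 + 296 = 2434
Selection 13: 2434 + 296 = 2730
Selection 14: 2730 + 296 = 3026
Selection 15: 3026 + 296 = 3322
Selection 16: 3322 + 296 = 3618
Selection 17: 3618 + 296 = 3914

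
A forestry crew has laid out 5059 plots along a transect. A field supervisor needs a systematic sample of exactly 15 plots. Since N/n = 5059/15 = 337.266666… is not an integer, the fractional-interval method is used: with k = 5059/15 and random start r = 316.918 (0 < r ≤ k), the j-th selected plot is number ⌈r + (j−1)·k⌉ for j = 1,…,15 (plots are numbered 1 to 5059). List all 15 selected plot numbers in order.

j=1: r + 0k = 316.918 → ⌈·⌉ = 317
j=2: r + 1k = 654.184666… → ⌈·⌉ = 655
j=3: r + 2k = 991.451333… → ⌈·⌉ = 992
j=4: r + 3k = 1328.718 → ⌈·⌉ = 1329
j=5: r + 4k = 1665.984666… → ⌈·⌉ = 1666
j=6: r + 5k = 2003.251333… → ⌈·⌉ = 2004
j=7: r + 6k = 2340.518 → ⌈·⌉ = 2341
j=8: r + 7k = 2677.784666… → ⌈·⌉ = 2678
j=9: r + 8k = 3015.051333… → ⌈·⌉ = 3016
j=10: r + 9k = 3352.318 → ⌈·⌉ = 3353
j=11: r + 10k = 3689.584666… → ⌈·⌉ = 3690
j=12: r + 11k = 4026.851333… → ⌈·⌉ = 4027
j=13: r + 12k = 4364.118 → ⌈·⌉ = 4365
j=14: r + 13k = 4701.384666… → ⌈·⌉ = 4702
j=15: r + 14k = 5038.651333… → ⌈·⌉ = 5039

317, 655, 992, 1329, 1666, 2004, 2341, 2678, 3016, 3353, 3690, 4027, 4365, 4702, 5039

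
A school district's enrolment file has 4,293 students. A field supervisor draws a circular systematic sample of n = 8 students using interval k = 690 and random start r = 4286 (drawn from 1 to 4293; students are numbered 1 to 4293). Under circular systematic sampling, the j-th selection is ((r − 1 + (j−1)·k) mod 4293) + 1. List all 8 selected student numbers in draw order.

Selection 1: 4286
Selection 2: 4286 + 690 = 4976 → 4976 − 4293 = 683
Selection 3: 683 + 690 = 1373
Selection 4: 1373 + 690 = 2063
Selection 5: 2063 + 690 = 2753
Selection 6: 2753 + 690 = 3443
Selection 7: 3443 + 690 = 4133
Selection 8: 4133 + 690 = 4823 → 4823 − 4293 = 530

4286, 683, 1373, 2063, 2753, 3443, 4133, 530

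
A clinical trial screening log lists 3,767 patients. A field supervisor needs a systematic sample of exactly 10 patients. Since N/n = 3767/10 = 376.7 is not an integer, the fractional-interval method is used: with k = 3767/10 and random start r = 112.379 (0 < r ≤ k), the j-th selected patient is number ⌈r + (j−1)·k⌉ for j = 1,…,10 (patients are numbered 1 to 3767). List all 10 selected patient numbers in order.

113, 490, 866, 1243, 1620, 1996, 2373, 2750, 3126, 3503

j=1: r + 0k = 112.379 → ⌈·⌉ = 113
j=2: r + 1k = 489.079 → ⌈·⌉ = 490
j=3: r + 2k = 865.779 → ⌈·⌉ = 866
j=4: r + 3k = 1242.479 → ⌈·⌉ = 1243
j=5: r + 4k = 1619.179 → ⌈·⌉ = 1620
j=6: r + 5k = 1995.879 → ⌈·⌉ = 1996
j=7: r + 6k = 2372.579 → ⌈·⌉ = 2373
j=8: r + 7k = 2749.279 → ⌈·⌉ = 2750
j=9: r + 8k = 3125.979 → ⌈·⌉ = 3126
j=10: r + 9k = 3502.679 → ⌈·⌉ = 3503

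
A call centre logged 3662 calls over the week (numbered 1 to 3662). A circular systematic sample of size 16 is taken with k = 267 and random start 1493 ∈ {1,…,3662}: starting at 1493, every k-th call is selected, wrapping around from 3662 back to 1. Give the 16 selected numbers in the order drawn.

Selection 1: 1493
Selection 2: 1493 + 267 = 1760
Selection 3: 1760 + 267 = 2027
Selection 4: 2027 + 267 = 2294
Selection 5: 2294 + 267 = 2561
Selection 6: 2561 + 267 = 2828
Selection 7: 2828 + 267 = 3095
Selection 8: 3095 + 267 = 3362
Selection 9: 3362 + 267 = 3629
Selection 10: 3629 + 267 = 3896 → 3896 − 3662 = 234
Selection 11: 234 + 267 = 501
Selection 12: 501 + 267 = 768
Selection 13: 768 + 267 = 1035
Selection 14: 1035 + 267 = 1302
Selection 15: 1302 + 267 = 1569
Selection 16: 1569 + 267 = 1836

1493, 1760, 2027, 2294, 2561, 2828, 3095, 3362, 3629, 234, 501, 768, 1035, 1302, 1569, 1836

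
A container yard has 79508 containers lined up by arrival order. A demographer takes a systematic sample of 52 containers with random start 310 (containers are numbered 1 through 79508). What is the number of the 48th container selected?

72173

k = 79508/52 = 1529
48th selection = r + (48−1)·k = 310 + 47×1529 = 310 + 71863 = 72173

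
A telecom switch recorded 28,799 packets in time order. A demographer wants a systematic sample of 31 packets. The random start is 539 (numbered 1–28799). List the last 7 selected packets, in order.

k = N/n = 28799/31 = 929
25th selection = 539 + 24×929 = 22835
26th: 22835 + 929 = 23764
27th: 23764 + 929 = 24693
28th: 24693 + 929 = 25622
29th: 25622 + 929 = 26551
30th: 26551 + 929 = 27480
31st: 27480 + 929 = 28409

22835, 23764, 24693, 25622, 26551, 27480, 28409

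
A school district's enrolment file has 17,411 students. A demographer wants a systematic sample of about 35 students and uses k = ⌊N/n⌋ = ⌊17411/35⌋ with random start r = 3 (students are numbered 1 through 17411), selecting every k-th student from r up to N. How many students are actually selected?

k = ⌊17411/35⌋ = 497
Achieved size = ⌊(17411 − 3)/497⌋ + 1 = ⌊17408/497⌋ + 1 = 35 + 1 = 36
(last selection: 3 + 35×497 = 17398 ≤ 17411; next would be 17895 > 17411)

36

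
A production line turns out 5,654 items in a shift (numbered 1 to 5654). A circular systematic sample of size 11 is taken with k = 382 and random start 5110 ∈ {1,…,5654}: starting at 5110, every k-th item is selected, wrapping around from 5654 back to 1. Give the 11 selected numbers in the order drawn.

5110, 5492, 220, 602, 984, 1366, 1748, 2130, 2512, 2894, 3276

Selection 1: 5110
Selection 2: 5110 + 382 = 5492
Selection 3: 5492 + 382 = 5874 → 5874 − 5654 = 220
Selection 4: 220 + 382 = 602
Selection 5: 602 + 382 = 984
Selection 6: 984 + 382 = 1366
Selection 7: 1366 + 382 = 1748
Selection 8: 1748 + 382 = 2130
Selection 9: 2130 + 382 = 2512
Selection 10: 2512 + 382 = 2894
Selection 11: 2894 + 382 = 3276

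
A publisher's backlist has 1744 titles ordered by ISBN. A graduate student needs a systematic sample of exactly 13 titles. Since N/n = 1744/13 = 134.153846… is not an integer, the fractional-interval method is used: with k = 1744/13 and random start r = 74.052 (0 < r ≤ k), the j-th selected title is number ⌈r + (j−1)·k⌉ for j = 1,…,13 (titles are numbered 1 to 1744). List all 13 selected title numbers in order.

j=1: r + 0k = 74.052 → ⌈·⌉ = 75
j=2: r + 1k = 208.205846… → ⌈·⌉ = 209
j=3: r + 2k = 342.359692… → ⌈·⌉ = 343
j=4: r + 3k = 476.513538… → ⌈·⌉ = 477
j=5: r + 4k = 610.667384… → ⌈·⌉ = 611
j=6: r + 5k = 744.821230… → ⌈·⌉ = 745
j=7: r + 6k = 878.975076… → ⌈·⌉ = 879
j=8: r + 7k = 1013.128923… → ⌈·⌉ = 1014
j=9: r + 8k = 1147.282769… → ⌈·⌉ = 1148
j=10: r + 9k = 1281.436615… → ⌈·⌉ = 1282
j=11: r + 10k = 1415.590461… → ⌈·⌉ = 1416
j=12: r + 11k = 1549.744307… → ⌈·⌉ = 1550
j=13: r + 12k = 1683.898153… → ⌈·⌉ = 1684

75, 209, 343, 477, 611, 745, 879, 1014, 1148, 1282, 1416, 1550, 1684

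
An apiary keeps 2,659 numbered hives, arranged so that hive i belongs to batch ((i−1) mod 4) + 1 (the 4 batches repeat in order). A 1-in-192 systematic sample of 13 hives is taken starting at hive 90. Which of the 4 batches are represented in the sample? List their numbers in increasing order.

Consecutive selections differ by k = 192, so their batch numbers differ by 192 mod 4 = 0.
gcd(192, 4) = 4, so the sample visits 4/4 = 1 distinct residues mod 4.
Start 90 is batch 2; the batches hit are 2.

2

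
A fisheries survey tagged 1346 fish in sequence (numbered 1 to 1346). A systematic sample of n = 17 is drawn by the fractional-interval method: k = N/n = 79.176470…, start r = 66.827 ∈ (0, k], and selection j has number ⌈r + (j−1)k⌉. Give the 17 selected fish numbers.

67, 147, 226, 305, 384, 463, 542, 622, 701, 780, 859, 938, 1017, 1097, 1176, 1255, 1334

j=1: r + 0k = 66.827 → ⌈·⌉ = 67
j=2: r + 1k = 146.003470… → ⌈·⌉ = 147
j=3: r + 2k = 225.179941… → ⌈·⌉ = 226
j=4: r + 3k = 304.356411… → ⌈·⌉ = 305
j=5: r + 4k = 383.532882… → ⌈·⌉ = 384
j=6: r + 5k = 462.709352… → ⌈·⌉ = 463
j=7: r + 6k = 541.885823… → ⌈·⌉ = 542
j=8: r + 7k = 621.062294… → ⌈·⌉ = 622
j=9: r + 8k = 700.238764… → ⌈·⌉ = 701
j=10: r + 9k = 779.415235… → ⌈·⌉ = 780
j=11: r + 10k = 858.591705… → ⌈·⌉ = 859
j=12: r + 11k = 937.768176… → ⌈·⌉ = 938
j=13: r + 12k = 1016.944647… → ⌈·⌉ = 1017
j=14: r + 13k = 1096.121117… → ⌈·⌉ = 1097
j=15: r + 14k = 1175.297588… → ⌈·⌉ = 1176
j=16: r + 15k = 1254.474058… → ⌈·⌉ = 1255
j=17: r + 16k = 1333.650529… → ⌈·⌉ = 1334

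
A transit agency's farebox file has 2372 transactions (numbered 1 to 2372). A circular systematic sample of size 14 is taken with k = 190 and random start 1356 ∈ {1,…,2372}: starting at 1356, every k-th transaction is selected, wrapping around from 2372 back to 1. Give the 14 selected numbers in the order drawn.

1356, 1546, 1736, 1926, 2116, 2306, 124, 314, 504, 694, 884, 1074, 1264, 1454

Selection 1: 1356
Selection 2: 1356 + 190 = 1546
Selection 3: 1546 + 190 = 1736
Selection 4: 1736 + 190 = 1926
Selection 5: 1926 + 190 = 2116
Selection 6: 2116 + 190 = 2306
Selection 7: 2306 + 190 = 2496 → 2496 − 2372 = 124
Selection 8: 124 + 190 = 314
Selection 9: 314 + 190 = 504
Selection 10: 504 + 190 = 694
Selection 11: 694 + 190 = 884
Selection 12: 884 + 190 = 1074
Selection 13: 1074 + 190 = 1264
Selection 14: 1264 + 190 = 1454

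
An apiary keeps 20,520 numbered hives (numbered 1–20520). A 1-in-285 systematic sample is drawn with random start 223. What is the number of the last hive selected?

20458

k = 285
72nd selection = r + (72−1)·k = 223 + 71×285 = 223 + 20235 = 20458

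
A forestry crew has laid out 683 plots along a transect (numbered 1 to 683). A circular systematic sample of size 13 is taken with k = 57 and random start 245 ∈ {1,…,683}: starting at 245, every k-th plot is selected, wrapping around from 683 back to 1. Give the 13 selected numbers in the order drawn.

245, 302, 359, 416, 473, 530, 587, 644, 18, 75, 132, 189, 246

Selection 1: 245
Selection 2: 245 + 57 = 302
Selection 3: 302 + 57 = 359
Selection 4: 359 + 57 = 416
Selection 5: 416 + 57 = 473
Selection 6: 473 + 57 = 530
Selection 7: 530 + 57 = 587
Selection 8: 587 + 57 = 644
Selection 9: 644 + 57 = 701 → 701 − 683 = 18
Selection 10: 18 + 57 = 75
Selection 11: 75 + 57 = 132
Selection 12: 132 + 57 = 189
Selection 13: 189 + 57 = 246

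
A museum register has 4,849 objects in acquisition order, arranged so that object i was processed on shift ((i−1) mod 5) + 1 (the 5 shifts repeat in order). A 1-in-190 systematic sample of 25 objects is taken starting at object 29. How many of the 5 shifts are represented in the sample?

Consecutive selections differ by k = 190, so their shift numbers differ by 190 mod 5 = 0.
gcd(190, 5) = 5, so the sample visits 5/5 = 1 distinct residues mod 5.
Start 29 is shift 4; the shifts hit are 4.

1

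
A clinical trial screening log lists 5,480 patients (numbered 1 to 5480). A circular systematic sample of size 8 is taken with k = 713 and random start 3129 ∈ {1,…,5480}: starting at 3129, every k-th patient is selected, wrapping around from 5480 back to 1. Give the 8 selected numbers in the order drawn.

3129, 3842, 4555, 5268, 501, 1214, 1927, 2640

Selection 1: 3129
Selection 2: 3129 + 713 = 3842
Selection 3: 3842 + 713 = 4555
Selection 4: 4555 + 713 = 5268
Selection 5: 5268 + 713 = 5981 → 5981 − 5480 = 501
Selection 6: 501 + 713 = 1214
Selection 7: 1214 + 713 = 1927
Selection 8: 1927 + 713 = 2640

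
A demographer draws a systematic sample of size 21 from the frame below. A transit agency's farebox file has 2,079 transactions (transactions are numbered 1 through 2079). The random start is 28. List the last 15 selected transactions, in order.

k = N/n = 2079/21 = 99
7th selection = 28 + 6×99 = 622
8th: 622 + 99 = 721
9th: 721 + 99 = 820
10th: 820 + 99 = 919
11th: 919 + 99 = 1018
12th: 1018 + 99 = 1117
13th: 1117 + 99 = 1216
14th: 1216 + 99 = 1315
15th: 1315 + 99 = 1414
16th: 1414 + 99 = 1513
17th: 1513 + 99 = 1612
18th: 1612 + 99 = 1711
19th: 1711 + 99 = 1810
20th: 1810 + 99 = 1909
21st: 1909 + 99 = 2008

622, 721, 820, 919, 1018, 1117, 1216, 1315, 1414, 1513, 1612, 1711, 1810, 1909, 2008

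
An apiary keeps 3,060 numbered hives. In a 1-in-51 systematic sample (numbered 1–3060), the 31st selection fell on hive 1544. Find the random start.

k = 51
r = 1544 − (31−1)×51 = 1544 − 1530 = 14

14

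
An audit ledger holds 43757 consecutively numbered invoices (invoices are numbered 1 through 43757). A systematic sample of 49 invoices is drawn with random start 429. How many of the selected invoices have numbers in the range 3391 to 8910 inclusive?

k = 43757/49 = 893
First selection ≥ 3391: 429 + ⌈(3391−429)/893⌉·893 = 429 + 4×893 = 4001
Last selection ≤ 8910: 429 + ⌊(8910−429)/893⌋·893 = 429 + 9×893 = 8466
Count = 9 − 4 + 1 = 6

6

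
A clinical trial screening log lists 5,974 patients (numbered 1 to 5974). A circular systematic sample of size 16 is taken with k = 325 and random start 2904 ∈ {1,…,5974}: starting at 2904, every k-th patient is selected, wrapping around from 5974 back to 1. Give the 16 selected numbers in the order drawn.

Selection 1: 2904
Selection 2: 2904 + 325 = 3229
Selection 3: 3229 + 325 = 3554
Selection 4: 3554 + 325 = 3879
Selection 5: 3879 + 325 = 4204
Selection 6: 4204 + 325 = 4529
Selection 7: 4529 + 325 = 4854
Selection 8: 4854 + 325 = 5179
Selection 9: 5179 + 325 = 5504
Selection 10: 5504 + 325 = 5829
Selection 11: 5829 + 325 = 6154 → 6154 − 5974 = 180
Selection 12: 180 + 325 = 505
Selection 13: 505 + 325 = 830
Selection 14: 830 + 325 = 1155
Selection 15: 1155 + 325 = 1480
Selection 16: 1480 + 325 = 1805

2904, 3229, 3554, 3879, 4204, 4529, 4854, 5179, 5504, 5829, 180, 505, 830, 1155, 1480, 1805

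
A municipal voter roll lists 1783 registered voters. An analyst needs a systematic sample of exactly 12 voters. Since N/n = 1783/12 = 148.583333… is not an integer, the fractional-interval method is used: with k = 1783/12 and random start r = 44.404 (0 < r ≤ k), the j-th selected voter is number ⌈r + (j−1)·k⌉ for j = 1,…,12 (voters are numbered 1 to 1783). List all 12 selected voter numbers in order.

j=1: r + 0k = 44.404 → ⌈·⌉ = 45
j=2: r + 1k = 192.987333… → ⌈·⌉ = 193
j=3: r + 2k = 341.570666… → ⌈·⌉ = 342
j=4: r + 3k = 490.154 → ⌈·⌉ = 491
j=5: r + 4k = 638.737333… → ⌈·⌉ = 639
j=6: r + 5k = 787.320666… → ⌈·⌉ = 788
j=7: r + 6k = 935.904 → ⌈·⌉ = 936
j=8: r + 7k = 1084.487333… → ⌈·⌉ = 1085
j=9: r + 8k = 1233.070666… → ⌈·⌉ = 1234
j=10: r + 9k = 1381.654 → ⌈·⌉ = 1382
j=11: r + 10k = 1530.237333… → ⌈·⌉ = 1531
j=12: r + 11k = 1678.820666… → ⌈·⌉ = 1679

45, 193, 342, 491, 639, 788, 936, 1085, 1234, 1382, 1531, 1679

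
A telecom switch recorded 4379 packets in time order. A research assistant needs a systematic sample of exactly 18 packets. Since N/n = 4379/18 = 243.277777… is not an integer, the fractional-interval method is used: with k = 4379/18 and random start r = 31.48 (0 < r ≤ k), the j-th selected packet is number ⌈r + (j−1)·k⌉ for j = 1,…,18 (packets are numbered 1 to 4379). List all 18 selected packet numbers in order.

j=1: r + 0k = 31.48 → ⌈·⌉ = 32
j=2: r + 1k = 274.757777… → ⌈·⌉ = 275
j=3: r + 2k = 518.035555… → ⌈·⌉ = 519
j=4: r + 3k = 761.313333… → ⌈·⌉ = 762
j=5: r + 4k = 1004.591111… → ⌈·⌉ = 1005
j=6: r + 5k = 1247.868888… → ⌈·⌉ = 1248
j=7: r + 6k = 1491.146666… → ⌈·⌉ = 1492
j=8: r + 7k = 1734.424444… → ⌈·⌉ = 1735
j=9: r + 8k = 1977.702222… → ⌈·⌉ = 1978
j=10: r + 9k = 2220.98 → ⌈·⌉ = 2221
j=11: r + 10k = 2464.257777… → ⌈·⌉ = 2465
j=12: r + 11k = 2707.535555… → ⌈·⌉ = 2708
j=13: r + 12k = 2950.813333… → ⌈·⌉ = 2951
j=14: r + 13k = 3194.091111… → ⌈·⌉ = 3195
j=15: r + 14k = 3437.368888… → ⌈·⌉ = 3438
j=16: r + 15k = 3680.646666… → ⌈·⌉ = 3681
j=17: r + 16k = 3923.924444… → ⌈·⌉ = 3924
j=18: r + 17k = 4167.202222… → ⌈·⌉ = 4168

32, 275, 519, 762, 1005, 1248, 1492, 1735, 1978, 2221, 2465, 2708, 2951, 3195, 3438, 3681, 3924, 4168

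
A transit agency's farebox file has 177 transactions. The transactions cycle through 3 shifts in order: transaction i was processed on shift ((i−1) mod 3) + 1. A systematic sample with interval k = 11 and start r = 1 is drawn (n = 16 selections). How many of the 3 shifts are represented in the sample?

3

Consecutive selections differ by k = 11, so their shift numbers differ by 11 mod 3 = 2.
gcd(11, 3) = 1, so the sample visits 3/1 = 3 distinct residues mod 3.
Start 1 is shift 1; the shifts hit are 1, 2, 3.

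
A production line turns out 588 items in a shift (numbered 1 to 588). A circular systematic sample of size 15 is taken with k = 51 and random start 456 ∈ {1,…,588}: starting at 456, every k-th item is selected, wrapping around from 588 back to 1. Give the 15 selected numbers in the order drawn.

Selection 1: 456
Selection 2: 456 + 51 = 507
Selection 3: 507 + 51 = 558
Selection 4: 558 + 51 = 609 → 609 − 588 = 21
Selection 5: 21 + 51 = 72
Selection 6: 72 + 51 = 123
Selection 7: 123 + 51 = 174
Selection 8: 174 + 51 = 225
Selection 9: 225 + 51 = 276
Selection 10: 276 + 51 = 327
Selection 11: 327 + 51 = 378
Selection 12: 378 + 51 = 429
Selection 13: 429 + 51 = 480
Selection 14: 480 + 51 = 531
Selection 15: 531 + 51 = 582

456, 507, 558, 21, 72, 123, 174, 225, 276, 327, 378, 429, 480, 531, 582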